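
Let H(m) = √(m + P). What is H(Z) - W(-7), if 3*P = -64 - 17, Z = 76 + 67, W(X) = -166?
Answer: 166 + 2*√29 ≈ 176.77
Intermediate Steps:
Z = 143
P = -27 (P = (-64 - 17)/3 = (⅓)*(-81) = -27)
H(m) = √(-27 + m) (H(m) = √(m - 27) = √(-27 + m))
H(Z) - W(-7) = √(-27 + 143) - 1*(-166) = √116 + 166 = 2*√29 + 166 = 166 + 2*√29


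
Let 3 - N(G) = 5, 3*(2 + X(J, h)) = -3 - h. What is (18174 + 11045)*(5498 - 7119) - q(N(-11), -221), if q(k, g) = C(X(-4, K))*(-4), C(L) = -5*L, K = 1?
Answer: -142091797/3 ≈ -4.7364e+7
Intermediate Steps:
X(J, h) = -3 - h/3 (X(J, h) = -2 + (-3 - h)/3 = -2 + (-1 - h/3) = -3 - h/3)
N(G) = -2 (N(G) = 3 - 1*5 = 3 - 5 = -2)
q(k, g) = -200/3 (q(k, g) = -5*(-3 - ⅓*1)*(-4) = -5*(-3 - ⅓)*(-4) = -5*(-10/3)*(-4) = (50/3)*(-4) = -200/3)
(18174 + 11045)*(5498 - 7119) - q(N(-11), -221) = (18174 + 11045)*(5498 - 7119) - 1*(-200/3) = 29219*(-1621) + 200/3 = -47363999 + 200/3 = -142091797/3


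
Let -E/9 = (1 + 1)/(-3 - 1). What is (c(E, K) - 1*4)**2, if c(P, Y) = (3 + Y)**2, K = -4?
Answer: 9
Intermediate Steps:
E = 9/2 (E = -9*(1 + 1)/(-3 - 1) = -18/(-4) = -18*(-1)/4 = -9*(-1/2) = 9/2 ≈ 4.5000)
(c(E, K) - 1*4)**2 = ((3 - 4)**2 - 1*4)**2 = ((-1)**2 - 4)**2 = (1 - 4)**2 = (-3)**2 = 9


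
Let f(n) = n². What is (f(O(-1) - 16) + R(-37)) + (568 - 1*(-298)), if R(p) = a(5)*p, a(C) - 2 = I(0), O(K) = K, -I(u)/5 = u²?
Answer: 1081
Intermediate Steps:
I(u) = -5*u²
a(C) = 2 (a(C) = 2 - 5*0² = 2 - 5*0 = 2 + 0 = 2)
R(p) = 2*p
(f(O(-1) - 16) + R(-37)) + (568 - 1*(-298)) = ((-1 - 16)² + 2*(-37)) + (568 - 1*(-298)) = ((-17)² - 74) + (568 + 298) = (289 - 74) + 866 = 215 + 866 = 1081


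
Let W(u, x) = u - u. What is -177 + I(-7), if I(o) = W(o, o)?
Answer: -177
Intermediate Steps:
W(u, x) = 0
I(o) = 0
-177 + I(-7) = -177 + 0 = -177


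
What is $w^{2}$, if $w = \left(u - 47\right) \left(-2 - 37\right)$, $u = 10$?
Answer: $2082249$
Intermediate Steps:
$w = 1443$ ($w = \left(10 - 47\right) \left(-2 - 37\right) = \left(-37\right) \left(-39\right) = 1443$)
$w^{2} = 1443^{2} = 2082249$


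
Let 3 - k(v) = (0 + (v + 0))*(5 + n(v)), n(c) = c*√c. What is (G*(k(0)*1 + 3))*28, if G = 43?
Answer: 7224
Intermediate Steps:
n(c) = c^(3/2)
k(v) = 3 - v*(5 + v^(3/2)) (k(v) = 3 - (0 + (v + 0))*(5 + v^(3/2)) = 3 - (0 + v)*(5 + v^(3/2)) = 3 - v*(5 + v^(3/2)))
(G*(k(0)*1 + 3))*28 = (43*((3 - 0^(5/2) - 5*0)*1 + 3))*28 = (43*((3 - 1*0 + 0)*1 + 3))*28 = (43*((3 + 0 + 0)*1 + 3))*28 = (43*(3*1 + 3))*28 = (43*(3 + 3))*28 = (43*6)*28 = 258*28 = 7224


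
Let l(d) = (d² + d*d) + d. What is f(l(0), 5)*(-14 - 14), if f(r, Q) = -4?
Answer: 112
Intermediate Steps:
l(d) = d + 2*d² (l(d) = (d² + d²) + d = 2*d² + d = d + 2*d²)
f(l(0), 5)*(-14 - 14) = -4*(-14 - 14) = -4*(-28) = 112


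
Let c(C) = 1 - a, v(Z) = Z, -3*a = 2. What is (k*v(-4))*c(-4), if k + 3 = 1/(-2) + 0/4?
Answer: 70/3 ≈ 23.333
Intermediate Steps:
a = -2/3 (a = -1/3*2 = -2/3 ≈ -0.66667)
c(C) = 5/3 (c(C) = 1 - 1*(-2/3) = 1 + 2/3 = 5/3)
k = -7/2 (k = -3 + (1/(-2) + 0/4) = -3 + (1*(-1/2) + 0*(1/4)) = -3 + (-1/2 + 0) = -3 - 1/2 = -7/2 ≈ -3.5000)
(k*v(-4))*c(-4) = -7/2*(-4)*(5/3) = 14*(5/3) = 70/3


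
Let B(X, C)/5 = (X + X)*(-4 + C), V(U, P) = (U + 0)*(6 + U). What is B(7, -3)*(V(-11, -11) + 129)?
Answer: -90160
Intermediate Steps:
V(U, P) = U*(6 + U)
B(X, C) = 10*X*(-4 + C) (B(X, C) = 5*((X + X)*(-4 + C)) = 5*((2*X)*(-4 + C)) = 5*(2*X*(-4 + C)) = 10*X*(-4 + C))
B(7, -3)*(V(-11, -11) + 129) = (10*7*(-4 - 3))*(-11*(6 - 11) + 129) = (10*7*(-7))*(-11*(-5) + 129) = -490*(55 + 129) = -490*184 = -90160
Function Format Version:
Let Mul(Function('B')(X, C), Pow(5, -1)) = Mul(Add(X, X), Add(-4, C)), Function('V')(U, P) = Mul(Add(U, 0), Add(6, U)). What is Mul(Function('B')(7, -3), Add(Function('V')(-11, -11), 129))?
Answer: -90160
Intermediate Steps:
Function('V')(U, P) = Mul(U, Add(6, U))
Function('B')(X, C) = Mul(10, X, Add(-4, C)) (Function('B')(X, C) = Mul(5, Mul(Add(X, X), Add(-4, C))) = Mul(5, Mul(Mul(2, X), Add(-4, C))) = Mul(5, Mul(2, X, Add(-4, C))) = Mul(10, X, Add(-4, C)))
Mul(Function('B')(7, -3), Add(Function('V')(-11, -11), 129)) = Mul(Mul(10, 7, Add(-4, -3)), Add(Mul(-11, Add(6, -11)), 129)) = Mul(Mul(10, 7, -7), Add(Mul(-11, -5), 129)) = Mul(-490, Add(55, 129)) = Mul(-490, 184) = -90160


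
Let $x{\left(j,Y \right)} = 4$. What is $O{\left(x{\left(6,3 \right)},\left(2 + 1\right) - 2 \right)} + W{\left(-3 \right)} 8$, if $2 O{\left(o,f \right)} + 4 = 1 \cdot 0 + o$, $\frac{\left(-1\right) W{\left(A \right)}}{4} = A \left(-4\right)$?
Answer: $-384$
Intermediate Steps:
$W{\left(A \right)} = 16 A$ ($W{\left(A \right)} = - 4 A \left(-4\right) = - 4 \left(- 4 A\right) = 16 A$)
$O{\left(o,f \right)} = -2 + \frac{o}{2}$ ($O{\left(o,f \right)} = -2 + \frac{1 \cdot 0 + o}{2} = -2 + \frac{0 + o}{2} = -2 + \frac{o}{2}$)
$O{\left(x{\left(6,3 \right)},\left(2 + 1\right) - 2 \right)} + W{\left(-3 \right)} 8 = \left(-2 + \frac{1}{2} \cdot 4\right) + 16 \left(-3\right) 8 = \left(-2 + 2\right) - 384 = 0 - 384 = -384$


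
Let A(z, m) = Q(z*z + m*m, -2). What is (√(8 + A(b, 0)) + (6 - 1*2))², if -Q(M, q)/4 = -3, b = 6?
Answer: 36 + 16*√5 ≈ 71.777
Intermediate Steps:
Q(M, q) = 12 (Q(M, q) = -4*(-3) = 12)
A(z, m) = 12
(√(8 + A(b, 0)) + (6 - 1*2))² = (√(8 + 12) + (6 - 1*2))² = (√20 + (6 - 2))² = (2*√5 + 4)² = (4 + 2*√5)²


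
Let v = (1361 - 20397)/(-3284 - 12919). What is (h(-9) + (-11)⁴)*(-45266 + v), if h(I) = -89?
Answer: -10672814599024/16203 ≈ -6.5869e+8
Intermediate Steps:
v = 19036/16203 (v = -19036/(-16203) = -19036*(-1/16203) = 19036/16203 ≈ 1.1748)
(h(-9) + (-11)⁴)*(-45266 + v) = (-89 + (-11)⁴)*(-45266 + 19036/16203) = (-89 + 14641)*(-733425962/16203) = 14552*(-733425962/16203) = -10672814599024/16203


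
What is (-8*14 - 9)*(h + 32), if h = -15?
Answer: -2057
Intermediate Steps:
(-8*14 - 9)*(h + 32) = (-8*14 - 9)*(-15 + 32) = (-112 - 9)*17 = -121*17 = -2057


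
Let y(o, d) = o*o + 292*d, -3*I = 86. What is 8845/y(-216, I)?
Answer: 26535/114856 ≈ 0.23103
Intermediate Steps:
I = -86/3 (I = -⅓*86 = -86/3 ≈ -28.667)
y(o, d) = o² + 292*d
8845/y(-216, I) = 8845/((-216)² + 292*(-86/3)) = 8845/(46656 - 25112/3) = 8845/(114856/3) = 8845*(3/114856) = 26535/114856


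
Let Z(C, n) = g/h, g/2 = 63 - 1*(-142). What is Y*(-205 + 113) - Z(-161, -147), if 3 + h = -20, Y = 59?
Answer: -124434/23 ≈ -5410.2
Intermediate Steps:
h = -23 (h = -3 - 20 = -23)
g = 410 (g = 2*(63 - 1*(-142)) = 2*(63 + 142) = 2*205 = 410)
Z(C, n) = -410/23 (Z(C, n) = 410/(-23) = 410*(-1/23) = -410/23)
Y*(-205 + 113) - Z(-161, -147) = 59*(-205 + 113) - 1*(-410/23) = 59*(-92) + 410/23 = -5428 + 410/23 = -124434/23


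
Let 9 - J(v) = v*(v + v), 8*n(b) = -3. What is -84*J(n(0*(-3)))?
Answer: -5859/8 ≈ -732.38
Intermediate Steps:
n(b) = -3/8 (n(b) = (⅛)*(-3) = -3/8)
J(v) = 9 - 2*v² (J(v) = 9 - v*(v + v) = 9 - v*2*v = 9 - 2*v²)
-84*J(n(0*(-3))) = -84*(9 - 2*(-3/8)²) = -84*(9 - 2*9/64) = -84*(9 - 9/32) = -84*279/32 = -5859/8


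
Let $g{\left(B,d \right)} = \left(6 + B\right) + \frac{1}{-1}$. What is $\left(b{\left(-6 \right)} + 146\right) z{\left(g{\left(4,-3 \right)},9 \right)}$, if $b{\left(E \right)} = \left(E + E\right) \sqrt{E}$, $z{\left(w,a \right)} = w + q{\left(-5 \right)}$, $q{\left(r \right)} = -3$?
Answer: $876 - 72 i \sqrt{6} \approx 876.0 - 176.36 i$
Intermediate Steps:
$g{\left(B,d \right)} = 5 + B$ ($g{\left(B,d \right)} = \left(6 + B\right) - 1 = 5 + B$)
$z{\left(w,a \right)} = -3 + w$ ($z{\left(w,a \right)} = w - 3 = -3 + w$)
$b{\left(E \right)} = 2 E^{\frac{3}{2}}$ ($b{\left(E \right)} = 2 E \sqrt{E} = 2 E^{\frac{3}{2}}$)
$\left(b{\left(-6 \right)} + 146\right) z{\left(g{\left(4,-3 \right)},9 \right)} = \left(2 \left(-6\right)^{\frac{3}{2}} + 146\right) \left(-3 + \left(5 + 4\right)\right) = \left(2 \left(- 6 i \sqrt{6}\right) + 146\right) \left(-3 + 9\right) = \left(- 12 i \sqrt{6} + 146\right) 6 = \left(146 - 12 i \sqrt{6}\right) 6 = 876 - 72 i \sqrt{6}$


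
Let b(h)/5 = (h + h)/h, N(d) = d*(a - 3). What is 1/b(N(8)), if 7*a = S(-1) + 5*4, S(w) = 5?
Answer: ⅒ ≈ 0.10000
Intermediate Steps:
a = 25/7 (a = (5 + 5*4)/7 = (5 + 20)/7 = (⅐)*25 = 25/7 ≈ 3.5714)
N(d) = 4*d/7 (N(d) = d*(25/7 - 3) = d*(4/7) = 4*d/7)
b(h) = 10 (b(h) = 5*((h + h)/h) = 5*((2*h)/h) = 5*2 = 10)
1/b(N(8)) = 1/10 = ⅒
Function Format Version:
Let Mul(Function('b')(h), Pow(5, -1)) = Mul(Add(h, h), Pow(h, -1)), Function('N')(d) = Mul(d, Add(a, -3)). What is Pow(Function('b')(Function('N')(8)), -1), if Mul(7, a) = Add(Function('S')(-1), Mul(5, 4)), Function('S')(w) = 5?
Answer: Rational(1, 10) ≈ 0.10000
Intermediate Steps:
a = Rational(25, 7) (a = Mul(Rational(1, 7), Add(5, Mul(5, 4))) = Mul(Rational(1, 7), Add(5, 20)) = Mul(Rational(1, 7), 25) = Rational(25, 7) ≈ 3.5714)
Function('N')(d) = Mul(Rational(4, 7), d) (Function('N')(d) = Mul(d, Add(Rational(25, 7), -3)) = Mul(d, Rational(4, 7)) = Mul(Rational(4, 7), d))
Function('b')(h) = 10 (Function('b')(h) = Mul(5, Mul(Add(h, h), Pow(h, -1))) = Mul(5, Mul(Mul(2, h), Pow(h, -1))) = Mul(5, 2) = 10)
Pow(Function('b')(Function('N')(8)), -1) = Pow(10, -1) = Rational(1, 10)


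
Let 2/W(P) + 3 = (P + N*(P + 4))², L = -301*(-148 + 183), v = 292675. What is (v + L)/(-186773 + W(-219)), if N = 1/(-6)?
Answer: -340738503020/225564444617 ≈ -1.5106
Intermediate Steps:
N = -⅙ ≈ -0.16667
L = -10535 (L = -301*35 = -10535)
W(P) = 2/(-3 + (-⅔ + 5*P/6)²) (W(P) = 2/(-3 + (P - (P + 4)/6)²) = 2/(-3 + (P - (4 + P)/6)²) = 2/(-3 + (P + (-⅔ - P/6))²) = 2/(-3 + (-⅔ + 5*P/6)²))
(v + L)/(-186773 + W(-219)) = (292675 - 10535)/(-186773 + 72/(-108 + (-4 + 5*(-219))²)) = 282140/(-186773 + 72/(-108 + (-4 - 1095)²)) = 282140/(-186773 + 72/(-108 + (-1099)²)) = 282140/(-186773 + 72/(-108 + 1207801)) = 282140/(-186773 + 72/1207693) = 282140/(-225564444617/1207693) = 282140*(-1207693/225564444617) = -340738503020/225564444617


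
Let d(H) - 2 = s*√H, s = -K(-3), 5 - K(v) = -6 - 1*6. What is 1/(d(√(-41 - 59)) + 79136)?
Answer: 1/(79138 - 17*(-1)^(¼)*√10) ≈ 1.2642e-5 + 6.08e-9*I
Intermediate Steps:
K(v) = 17 (K(v) = 5 - (-6 - 1*6) = 5 - (-6 - 6) = 5 - 1*(-12) = 5 + 12 = 17)
s = -17 (s = -1*17 = -17)
d(H) = 2 - 17*√H
1/(d(√(-41 - 59)) + 79136) = 1/((2 - 17*(-41 - 59)^(¼)) + 79136) = 1/((2 - 17*(-1)^(¼)*√10) + 79136) = 1/((2 - 17*√10*√I) + 79136) = 1/(79138 - 17*√10*√I)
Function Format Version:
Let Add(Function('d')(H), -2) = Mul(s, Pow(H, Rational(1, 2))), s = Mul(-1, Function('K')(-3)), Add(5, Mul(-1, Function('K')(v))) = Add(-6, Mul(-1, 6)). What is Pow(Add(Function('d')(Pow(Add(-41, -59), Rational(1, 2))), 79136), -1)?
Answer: Pow(Add(79138, Mul(-17, Pow(-1, Rational(1, 4)), Pow(10, Rational(1, 2)))), -1) ≈ Add(1.2642e-5, Mul(6.08e-9, I))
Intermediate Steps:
Function('K')(v) = 17 (Function('K')(v) = Add(5, Mul(-1, Add(-6, Mul(-1, 6)))) = Add(5, Mul(-1, Add(-6, -6))) = Add(5, Mul(-1, -12)) = Add(5, 12) = 17)
s = -17 (s = Mul(-1, 17) = -17)
Function('d')(H) = Add(2, Mul(-17, Pow(H, Rational(1, 2))))
Pow(Add(Function('d')(Pow(Add(-41, -59), Rational(1, 2))), 79136), -1) = Pow(Add(Add(2, Mul(-17, Pow(Pow(Add(-41, -59), Rational(1, 2)), Rational(1, 2)))), 79136), -1) = Pow(Add(Add(2, Mul(-17, Pow(Pow(-100, Rational(1, 2)), Rational(1, 2)))), 79136), -1) = Pow(Add(Add(2, Mul(-17, Pow(Mul(10, I), Rational(1, 2)))), 79136), -1) = Pow(Add(Add(2, Mul(-17, Mul(Pow(10, Rational(1, 2)), Pow(I, Rational(1, 2))))), 79136), -1) = Pow(Add(Add(2, Mul(-17, Pow(10, Rational(1, 2)), Pow(I, Rational(1, 2)))), 79136), -1) = Pow(Add(79138, Mul(-17, Pow(10, Rational(1, 2)), Pow(I, Rational(1, 2)))), -1)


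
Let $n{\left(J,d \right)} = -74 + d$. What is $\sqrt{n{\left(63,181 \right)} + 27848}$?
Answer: $\sqrt{27955} \approx 167.2$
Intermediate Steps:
$\sqrt{n{\left(63,181 \right)} + 27848} = \sqrt{\left(-74 + 181\right) + 27848} = \sqrt{107 + 27848} = \sqrt{27955}$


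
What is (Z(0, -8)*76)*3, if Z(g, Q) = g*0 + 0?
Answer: 0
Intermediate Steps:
Z(g, Q) = 0 (Z(g, Q) = 0 + 0 = 0)
(Z(0, -8)*76)*3 = (0*76)*3 = 0*3 = 0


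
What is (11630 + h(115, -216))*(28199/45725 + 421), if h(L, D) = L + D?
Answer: 222260950296/45725 ≈ 4.8608e+6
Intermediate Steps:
h(L, D) = D + L
(11630 + h(115, -216))*(28199/45725 + 421) = (11630 + (-216 + 115))*(28199/45725 + 421) = (11630 - 101)*(28199*(1/45725) + 421) = 11529*(28199/45725 + 421) = 11529*(19278424/45725) = 222260950296/45725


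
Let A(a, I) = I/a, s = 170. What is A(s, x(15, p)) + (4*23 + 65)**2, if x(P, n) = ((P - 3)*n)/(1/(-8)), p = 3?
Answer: 2095021/85 ≈ 24647.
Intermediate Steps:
x(P, n) = -8*n*(-3 + P) (x(P, n) = ((-3 + P)*n)/(-1/8) = (n*(-3 + P))*(-8) = -8*n*(-3 + P))
A(s, x(15, p)) + (4*23 + 65)**2 = (8*3*(3 - 1*15))/170 + (4*23 + 65)**2 = (8*3*(3 - 15))*(1/170) + (92 + 65)**2 = (8*3*(-12))*(1/170) + 157**2 = -288*1/170 + 24649 = -144/85 + 24649 = 2095021/85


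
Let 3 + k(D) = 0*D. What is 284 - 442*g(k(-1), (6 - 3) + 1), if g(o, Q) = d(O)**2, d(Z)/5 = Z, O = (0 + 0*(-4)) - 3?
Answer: -99166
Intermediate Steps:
k(D) = -3 (k(D) = -3 + 0*D = -3 + 0 = -3)
O = -3 (O = (0 + 0) - 3 = 0 - 3 = -3)
d(Z) = 5*Z
g(o, Q) = 225 (g(o, Q) = (5*(-3))**2 = (-15)**2 = 225)
284 - 442*g(k(-1), (6 - 3) + 1) = 284 - 442*225 = 284 - 99450 = -99166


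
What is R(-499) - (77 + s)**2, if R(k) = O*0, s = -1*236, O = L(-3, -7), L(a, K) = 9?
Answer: -25281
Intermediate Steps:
O = 9
s = -236
R(k) = 0 (R(k) = 9*0 = 0)
R(-499) - (77 + s)**2 = 0 - (77 - 236)**2 = 0 - 1*(-159)**2 = 0 - 1*25281 = 0 - 25281 = -25281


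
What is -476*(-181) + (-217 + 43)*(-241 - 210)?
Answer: 164630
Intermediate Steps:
-476*(-181) + (-217 + 43)*(-241 - 210) = 86156 - 174*(-451) = 86156 + 78474 = 164630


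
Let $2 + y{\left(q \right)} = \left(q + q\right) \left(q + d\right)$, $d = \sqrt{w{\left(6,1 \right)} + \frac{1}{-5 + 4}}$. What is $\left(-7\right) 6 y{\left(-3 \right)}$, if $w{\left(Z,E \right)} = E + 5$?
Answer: $-672 + 252 \sqrt{5} \approx -108.51$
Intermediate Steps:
$w{\left(Z,E \right)} = 5 + E$
$d = \sqrt{5}$ ($d = \sqrt{\left(5 + 1\right) + \frac{1}{-5 + 4}} = \sqrt{6 + \frac{1}{-1}} = \sqrt{6 - 1} = \sqrt{5} \approx 2.2361$)
$y{\left(q \right)} = -2 + 2 q \left(q + \sqrt{5}\right)$ ($y{\left(q \right)} = -2 + \left(q + q\right) \left(q + \sqrt{5}\right) = -2 + 2 q \left(q + \sqrt{5}\right)$)
$\left(-7\right) 6 y{\left(-3 \right)} = \left(-7\right) 6 \left(-2 + 2 \left(-3\right)^{2} + 2 \left(-3\right) \sqrt{5}\right) = - 42 \left(-2 + 2 \cdot 9 - 6 \sqrt{5}\right) = - 42 \left(-2 + 18 - 6 \sqrt{5}\right) = - 42 \left(16 - 6 \sqrt{5}\right) = -672 + 252 \sqrt{5}$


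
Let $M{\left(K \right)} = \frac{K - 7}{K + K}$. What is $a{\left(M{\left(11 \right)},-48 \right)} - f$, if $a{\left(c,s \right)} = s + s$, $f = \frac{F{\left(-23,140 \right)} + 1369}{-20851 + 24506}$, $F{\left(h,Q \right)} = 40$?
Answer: $- \frac{352289}{3655} \approx -96.385$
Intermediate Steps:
$f = \frac{1409}{3655}$ ($f = \frac{40 + 1369}{-20851 + 24506} = \frac{1409}{3655} \approx 0.3855$)
$M{\left(K \right)} = \frac{-7 + K}{2 K}$
$a{\left(c,s \right)} = 2 s$
$a{\left(M{\left(11 \right)},-48 \right)} - f = 2 \left(-48\right) - \frac{1409}{3655} = -96 - \frac{1409}{3655} = - \frac{352289}{3655}$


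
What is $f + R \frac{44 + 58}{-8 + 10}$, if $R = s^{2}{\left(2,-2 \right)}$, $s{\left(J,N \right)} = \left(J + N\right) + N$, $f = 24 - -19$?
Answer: $247$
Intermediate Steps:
$f = 43$ ($f = 24 + 19 = 43$)
$s{\left(J,N \right)} = J + 2 N$
$R = 4$ ($R = \left(2 + 2 \left(-2\right)\right)^{2} = \left(2 - 4\right)^{2} = \left(-2\right)^{2} = 4$)
$f + R \frac{44 + 58}{-8 + 10} = 43 + 4 \frac{44 + 58}{-8 + 10} = 43 + 4 \cdot \frac{102}{2} = 43 + 4 \cdot 102 \cdot \frac{1}{2} = 43 + 4 \cdot 51 = 43 + 204 = 247$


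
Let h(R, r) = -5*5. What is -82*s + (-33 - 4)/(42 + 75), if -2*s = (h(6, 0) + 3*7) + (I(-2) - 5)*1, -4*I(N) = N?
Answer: -81623/234 ≈ -348.82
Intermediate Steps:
h(R, r) = -25
I(N) = -N/4
s = 17/4 (s = -((-25 + 3*7) + (-¼*(-2) - 5)*1)/2 = -((-25 + 21) + (½ - 5)*1)/2 = -(-4 - 9/2*1)/2 = -(-4 - 9/2)/2 = -½*(-17/2) = 17/4 ≈ 4.2500)
-82*s + (-33 - 4)/(42 + 75) = -82*17/4 + (-33 - 4)/(42 + 75) = -697/2 - 37/117 = -81623/234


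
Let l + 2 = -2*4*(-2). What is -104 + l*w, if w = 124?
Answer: 1632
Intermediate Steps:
l = 14 (l = -2 - 2*4*(-2) = -2 - 8*(-2) = -2 + 16 = 14)
-104 + l*w = -104 + 14*124 = -104 + 1736 = 1632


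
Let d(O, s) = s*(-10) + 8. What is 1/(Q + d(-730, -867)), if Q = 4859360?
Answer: 1/4868038 ≈ 2.0542e-7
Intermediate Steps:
d(O, s) = 8 - 10*s (d(O, s) = -10*s + 8 = 8 - 10*s)
1/(Q + d(-730, -867)) = 1/(4859360 + (8 - 10*(-867))) = 1/(4859360 + (8 + 8670)) = 1/(4859360 + 8678) = 1/4868038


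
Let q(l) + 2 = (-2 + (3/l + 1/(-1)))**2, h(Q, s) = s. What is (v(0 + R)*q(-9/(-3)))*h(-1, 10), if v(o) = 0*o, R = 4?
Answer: 0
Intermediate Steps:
q(l) = -2 + (-3 + 3/l)**2 (q(l) = -2 + (-2 + (3/l + 1/(-1)))**2 = -2 + (-2 + (3/l + 1*(-1)))**2 = -2 + (-2 + (3/l - 1))**2 = -2 + (-2 + (-1 + 3/l))**2 = -2 + (-3 + 3/l)**2)
v(o) = 0
(v(0 + R)*q(-9/(-3)))*h(-1, 10) = (0*(7 - 18/((-9/(-3))) + 9/(-9/(-3))**2))*10 = (0*(7 - 18/((-9*(-1/3))) + 9/(-9*(-1/3))**2))*10 = (0*(7 - 18/3 + 9/3**2))*10 = (0*(7 - 18*1/3 + 9*(1/9)))*10 = (0*(7 - 6 + 1))*10 = (0*2)*10 = 0*10 = 0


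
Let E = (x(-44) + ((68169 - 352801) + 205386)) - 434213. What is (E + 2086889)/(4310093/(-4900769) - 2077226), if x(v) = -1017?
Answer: -7706032885597/10180009096887 ≈ -0.75698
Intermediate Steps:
E = -514476 (E = (-1017 + ((68169 - 352801) + 205386)) - 434213 = (-1017 + (-284632 + 205386)) - 434213 = (-1017 - 79246) - 434213 = -80263 - 434213 = -514476)
(E + 2086889)/(4310093/(-4900769) - 2077226) = (-514476 + 2086889)/(4310093/(-4900769) - 2077226) = 1572413/(4310093*(-1/4900769) - 2077226) = 1572413/(-4310093/4900769 - 2077226) = 1572413/(-10180009096887/4900769) = 1572413*(-4900769/10180009096887) = -7706032885597/10180009096887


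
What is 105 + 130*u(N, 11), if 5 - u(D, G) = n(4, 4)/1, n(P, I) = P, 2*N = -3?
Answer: 235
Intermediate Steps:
N = -3/2 (N = (1/2)*(-3) = -3/2 ≈ -1.5000)
u(D, G) = 1 (u(D, G) = 5 - 4/1 = 5 - 4 = 1)
105 + 130*u(N, 11) = 105 + 130*1 = 105 + 130 = 235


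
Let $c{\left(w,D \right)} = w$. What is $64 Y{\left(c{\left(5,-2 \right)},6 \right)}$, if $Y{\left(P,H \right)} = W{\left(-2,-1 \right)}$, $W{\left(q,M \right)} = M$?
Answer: $-64$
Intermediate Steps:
$Y{\left(P,H \right)} = -1$
$64 Y{\left(c{\left(5,-2 \right)},6 \right)} = 64 \left(-1\right) = -64$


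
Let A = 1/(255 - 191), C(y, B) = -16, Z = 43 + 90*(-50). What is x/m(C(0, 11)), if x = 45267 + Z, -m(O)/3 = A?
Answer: -2611840/3 ≈ -8.7061e+5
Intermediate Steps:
Z = -4457 (Z = 43 - 4500 = -4457)
A = 1/64 ≈ 0.015625
m(O) = -3/64 (m(O) = -3*1/64 = -3/64)
x = 40810 (x = 45267 - 4457 = 40810)
x/m(C(0, 11)) = 40810/(-3/64) = 40810*(-64/3) = -2611840/3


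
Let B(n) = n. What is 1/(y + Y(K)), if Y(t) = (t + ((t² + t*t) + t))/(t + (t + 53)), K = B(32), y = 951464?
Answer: 39/37107800 ≈ 1.0510e-6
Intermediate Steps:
K = 32
Y(t) = (2*t + 2*t²)/(53 + 2*t) (Y(t) = (t + ((t² + t²) + t))/(t + (53 + t)) = (t + (2*t² + t))/(53 + 2*t) = (t + (t + 2*t²))/(53 + 2*t) = (2*t + 2*t²)/(53 + 2*t))
1/(y + Y(K)) = 1/(951464 + 2*32*(1 + 32)/(53 + 2*32)) = 1/(951464 + 2*32*33/(53 + 64)) = 1/(951464 + 2*32*33/117) = 1/(951464 + 2*32*(1/117)*33) = 1/(951464 + 704/39) = 1/(37107800/39) = 39/37107800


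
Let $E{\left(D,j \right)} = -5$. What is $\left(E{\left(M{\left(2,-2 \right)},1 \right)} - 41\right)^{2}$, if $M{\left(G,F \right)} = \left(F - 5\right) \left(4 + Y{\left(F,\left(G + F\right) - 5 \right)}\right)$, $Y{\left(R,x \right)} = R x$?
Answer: $2116$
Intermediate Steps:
$M{\left(G,F \right)} = \left(-5 + F\right) \left(4 + F \left(-5 + F + G\right)\right)$ ($M{\left(G,F \right)} = \left(F - 5\right) \left(4 + F \left(\left(G + F\right) - 5\right)\right) = \left(-5 + F\right) \left(4 + F \left(\left(F + G\right) - 5\right)\right) = \left(-5 + F\right) \left(4 + F \left(-5 + F + G\right)\right)$)
$\left(E{\left(M{\left(2,-2 \right)},1 \right)} - 41\right)^{2} = \left(-5 - 41\right)^{2} = \left(-46\right)^{2} = 2116$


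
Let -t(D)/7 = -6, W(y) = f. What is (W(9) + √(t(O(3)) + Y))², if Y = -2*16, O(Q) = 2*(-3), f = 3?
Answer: (3 + √10)² ≈ 37.974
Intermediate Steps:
W(y) = 3
O(Q) = -6
Y = -32
t(D) = 42 (t(D) = -7*(-6) = 42)
(W(9) + √(t(O(3)) + Y))² = (3 + √(42 - 32))² = (3 + √10)²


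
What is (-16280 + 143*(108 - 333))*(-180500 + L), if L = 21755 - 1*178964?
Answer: 16363689595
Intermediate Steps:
L = -157209 (L = 21755 - 178964 = -157209)
(-16280 + 143*(108 - 333))*(-180500 + L) = (-16280 + 143*(108 - 333))*(-180500 - 157209) = (-16280 + 143*(-225))*(-337709) = (-16280 - 32175)*(-337709) = -48455*(-337709) = 16363689595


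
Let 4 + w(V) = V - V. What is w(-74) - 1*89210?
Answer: -89214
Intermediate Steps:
w(V) = -4 (w(V) = -4 + (V - V) = -4 + 0 = -4)
w(-74) - 1*89210 = -4 - 1*89210 = -4 - 89210 = -89214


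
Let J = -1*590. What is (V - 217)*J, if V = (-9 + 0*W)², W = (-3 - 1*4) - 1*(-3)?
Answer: 80240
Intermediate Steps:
W = -4 (W = (-3 - 4) + 3 = -7 + 3 = -4)
J = -590
V = 81 (V = (-9 + 0*(-4))² = (-9 + 0)² = (-9)² = 81)
(V - 217)*J = (81 - 217)*(-590) = -136*(-590) = 80240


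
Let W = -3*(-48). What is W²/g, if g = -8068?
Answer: -5184/2017 ≈ -2.5702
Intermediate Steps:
W = 144
W²/g = 144²/(-8068) = 20736*(-1/8068) = -5184/2017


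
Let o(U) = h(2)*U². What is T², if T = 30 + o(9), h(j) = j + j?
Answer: 125316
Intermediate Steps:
h(j) = 2*j
o(U) = 4*U² (o(U) = (2*2)*U² = 4*U²)
T = 354 (T = 30 + 4*9² = 30 + 4*81 = 30 + 324 = 354)
T² = 354² = 125316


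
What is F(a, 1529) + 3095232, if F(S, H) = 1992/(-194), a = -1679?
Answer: 300236508/97 ≈ 3.0952e+6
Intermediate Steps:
F(S, H) = -996/97 (F(S, H) = 1992*(-1/194) = -996/97)
F(a, 1529) + 3095232 = -996/97 + 3095232 = 300236508/97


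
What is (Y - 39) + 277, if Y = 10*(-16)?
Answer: 78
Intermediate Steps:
Y = -160
(Y - 39) + 277 = (-160 - 39) + 277 = -199 + 277 = 78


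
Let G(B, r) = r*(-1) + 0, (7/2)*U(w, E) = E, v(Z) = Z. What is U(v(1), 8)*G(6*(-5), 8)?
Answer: -128/7 ≈ -18.286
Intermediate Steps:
U(w, E) = 2*E/7
G(B, r) = -r (G(B, r) = -r + 0 = -r)
U(v(1), 8)*G(6*(-5), 8) = ((2/7)*8)*(-1*8) = (16/7)*(-8) = -128/7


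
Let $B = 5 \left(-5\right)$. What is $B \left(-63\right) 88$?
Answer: $138600$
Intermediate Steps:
$B = -25$
$B \left(-63\right) 88 = \left(-25\right) \left(-63\right) 88 = 1575 \cdot 88 = 138600$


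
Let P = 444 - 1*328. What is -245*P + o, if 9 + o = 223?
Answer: -28206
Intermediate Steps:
o = 214 (o = -9 + 223 = 214)
P = 116 (P = 444 - 328 = 116)
-245*P + o = -245*116 + 214 = -28420 + 214 = -28206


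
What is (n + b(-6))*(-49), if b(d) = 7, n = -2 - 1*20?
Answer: 735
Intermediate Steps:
n = -22 (n = -2 - 20 = -22)
(n + b(-6))*(-49) = (-22 + 7)*(-49) = -15*(-49) = 735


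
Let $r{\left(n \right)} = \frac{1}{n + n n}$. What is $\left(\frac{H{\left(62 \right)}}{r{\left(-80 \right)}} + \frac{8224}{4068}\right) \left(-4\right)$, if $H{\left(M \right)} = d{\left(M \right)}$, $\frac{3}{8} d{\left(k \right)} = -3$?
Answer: $\frac{205669856}{1017} \approx 2.0223 \cdot 10^{5}$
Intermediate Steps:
$d{\left(k \right)} = -8$ ($d{\left(k \right)} = \frac{8}{3} \left(-3\right) = -8$)
$H{\left(M \right)} = -8$
$r{\left(n \right)} = \frac{1}{n + n^{2}}$
$\left(\frac{H{\left(62 \right)}}{r{\left(-80 \right)}} + \frac{8224}{4068}\right) \left(-4\right) = \left(- \frac{8}{\frac{1}{-80} \frac{1}{1 - 80}} + \frac{8224}{4068}\right) \left(-4\right) = \left(- \frac{8}{\left(- \frac{1}{80}\right) \frac{1}{-79}} + 8224 \cdot \frac{1}{4068}\right) \left(-4\right) = \left(- \frac{8}{\left(- \frac{1}{80}\right) \left(- \frac{1}{79}\right)} + \frac{2056}{1017}\right) \left(-4\right) = \left(- 8 \frac{1}{\frac{1}{6320}} + \frac{2056}{1017}\right) \left(-4\right) = \left(\left(-8\right) 6320 + \frac{2056}{1017}\right) \left(-4\right) = \left(-50560 + \frac{2056}{1017}\right) \left(-4\right) = \left(- \frac{51417464}{1017}\right) \left(-4\right) = \frac{205669856}{1017}$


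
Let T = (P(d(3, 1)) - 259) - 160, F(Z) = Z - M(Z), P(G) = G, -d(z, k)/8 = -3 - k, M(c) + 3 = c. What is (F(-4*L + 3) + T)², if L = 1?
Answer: 147456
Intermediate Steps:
M(c) = -3 + c
d(z, k) = 24 + 8*k (d(z, k) = -8*(-3 - k) = 24 + 8*k)
F(Z) = 3 (F(Z) = Z - (-3 + Z) = Z + (3 - Z) = 3)
T = -387 (T = ((24 + 8*1) - 259) - 160 = ((24 + 8) - 259) - 160 = (32 - 259) - 160 = -227 - 160 = -387)
(F(-4*L + 3) + T)² = (3 - 387)² = (-384)² = 147456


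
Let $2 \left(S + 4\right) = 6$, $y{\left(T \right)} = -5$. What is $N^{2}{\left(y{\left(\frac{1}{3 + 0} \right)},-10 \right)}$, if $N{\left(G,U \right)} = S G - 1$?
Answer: $16$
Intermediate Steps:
$S = -1$ ($S = -4 + \frac{1}{2} \cdot 6 = -4 + 3 = -1$)
$N{\left(G,U \right)} = -1 - G$ ($N{\left(G,U \right)} = - G - 1 = -1 - G$)
$N^{2}{\left(y{\left(\frac{1}{3 + 0} \right)},-10 \right)} = \left(-1 - -5\right)^{2} = \left(-1 + 5\right)^{2} = 4^{2} = 16$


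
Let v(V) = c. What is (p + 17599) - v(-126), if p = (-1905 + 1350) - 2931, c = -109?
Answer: 14222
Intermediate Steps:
v(V) = -109
p = -3486 (p = -555 - 2931 = -3486)
(p + 17599) - v(-126) = (-3486 + 17599) - 1*(-109) = 14113 + 109 = 14222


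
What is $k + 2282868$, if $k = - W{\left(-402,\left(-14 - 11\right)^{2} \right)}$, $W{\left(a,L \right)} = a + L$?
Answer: $2282645$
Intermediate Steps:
$W{\left(a,L \right)} = L + a$
$k = -223$ ($k = - (\left(-14 - 11\right)^{2} - 402) = - (\left(-25\right)^{2} - 402) = - (625 - 402) = \left(-1\right) 223 = -223$)
$k + 2282868 = -223 + 2282868 = 2282645$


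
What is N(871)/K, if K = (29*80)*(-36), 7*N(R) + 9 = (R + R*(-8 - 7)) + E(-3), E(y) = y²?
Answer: 871/41760 ≈ 0.020857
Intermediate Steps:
N(R) = -2*R (N(R) = -9/7 + ((R + R*(-8 - 7)) + (-3)²)/7 = -9/7 + ((R + R*(-15)) + 9)/7 = -9/7 + ((R - 15*R) + 9)/7 = -9/7 + (-14*R + 9)/7 = -9/7 + (9 - 14*R)/7 = -9/7 + (9/7 - 2*R) = -2*R)
K = -83520 (K = 2320*(-36) = -83520)
N(871)/K = -2*871/(-83520) = -1742*(-1/83520) = 871/41760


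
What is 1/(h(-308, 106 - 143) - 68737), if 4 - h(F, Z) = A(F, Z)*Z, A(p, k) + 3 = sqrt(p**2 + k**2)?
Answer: -68844/4607753359 - 37*sqrt(96233)/4607753359 ≈ -1.7432e-5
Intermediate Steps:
A(p, k) = -3 + sqrt(k**2 + p**2) (A(p, k) = -3 + sqrt(p**2 + k**2) = -3 + sqrt(k**2 + p**2))
h(F, Z) = 4 - Z*(-3 + sqrt(F**2 + Z**2)) (h(F, Z) = 4 - (-3 + sqrt(Z**2 + F**2))*Z = 4 - (-3 + sqrt(F**2 + Z**2))*Z = 4 - Z*(-3 + sqrt(F**2 + Z**2)))
1/(h(-308, 106 - 143) - 68737) = 1/((4 - (106 - 143)*(-3 + sqrt((-308)**2 + (106 - 143)**2))) - 68737) = 1/((4 - 1*(-37)*(-3 + sqrt(94864 + (-37)**2))) - 68737) = 1/((4 - 1*(-37)*(-3 + sqrt(94864 + 1369))) - 68737) = 1/((4 - 1*(-37)*(-3 + sqrt(96233))) - 68737) = 1/((4 + (-111 + 37*sqrt(96233))) - 68737) = 1/((-107 + 37*sqrt(96233)) - 68737) = 1/(-68844 + 37*sqrt(96233))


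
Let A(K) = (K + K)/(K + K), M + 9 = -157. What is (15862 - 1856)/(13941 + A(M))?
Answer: 7003/6971 ≈ 1.0046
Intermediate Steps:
M = -166 (M = -9 - 157 = -166)
A(K) = 1 (A(K) = (2*K)/((2*K)) = (2*K)*(1/(2*K)) = 1)
(15862 - 1856)/(13941 + A(M)) = (15862 - 1856)/(13941 + 1) = 14006/13942 = 14006*(1/13942) = 7003/6971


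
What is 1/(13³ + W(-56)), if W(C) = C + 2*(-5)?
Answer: 1/2131 ≈ 0.00046926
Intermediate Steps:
W(C) = -10 + C (W(C) = C - 10 = -10 + C)
1/(13³ + W(-56)) = 1/(13³ + (-10 - 56)) = 1/(2197 - 66) = 1/2131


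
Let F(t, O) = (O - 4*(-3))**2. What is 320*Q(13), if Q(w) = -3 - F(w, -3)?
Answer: -26880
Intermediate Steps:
F(t, O) = (12 + O)**2 (F(t, O) = (O + 12)**2 = (12 + O)**2)
Q(w) = -84 (Q(w) = -3 - (12 - 3)**2 = -3 - 1*9**2 = -3 - 1*81 = -3 - 81 = -84)
320*Q(13) = 320*(-84) = -26880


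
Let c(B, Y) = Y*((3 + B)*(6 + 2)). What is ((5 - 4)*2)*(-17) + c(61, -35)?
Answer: -17954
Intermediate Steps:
c(B, Y) = Y*(24 + 8*B) (c(B, Y) = Y*((3 + B)*8) = Y*(24 + 8*B))
((5 - 4)*2)*(-17) + c(61, -35) = ((5 - 4)*2)*(-17) + 8*(-35)*(3 + 61) = (1*2)*(-17) + 8*(-35)*64 = 2*(-17) - 17920 = -34 - 17920 = -17954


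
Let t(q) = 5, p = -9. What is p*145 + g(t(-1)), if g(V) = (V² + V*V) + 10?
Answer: -1245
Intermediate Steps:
g(V) = 10 + 2*V² (g(V) = (V² + V²) + 10 = 2*V² + 10 = 10 + 2*V²)
p*145 + g(t(-1)) = -9*145 + (10 + 2*5²) = -1305 + (10 + 2*25) = -1305 + (10 + 50) = -1305 + 60 = -1245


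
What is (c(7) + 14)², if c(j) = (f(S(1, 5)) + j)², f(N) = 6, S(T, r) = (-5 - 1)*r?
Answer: 33489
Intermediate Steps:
S(T, r) = -6*r
c(j) = (6 + j)²
(c(7) + 14)² = ((6 + 7)² + 14)² = (13² + 14)² = (169 + 14)² = 183² = 33489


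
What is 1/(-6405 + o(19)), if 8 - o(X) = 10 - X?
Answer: -1/6388 ≈ -0.00015654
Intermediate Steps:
o(X) = -2 + X (o(X) = 8 - (10 - X) = 8 + (-10 + X) = -2 + X)
1/(-6405 + o(19)) = 1/(-6405 + (-2 + 19)) = 1/(-6405 + 17) = 1/(-6388) = -1/6388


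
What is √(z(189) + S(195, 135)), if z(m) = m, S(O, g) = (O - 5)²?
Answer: √36289 ≈ 190.50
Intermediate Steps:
S(O, g) = (-5 + O)²
√(z(189) + S(195, 135)) = √(189 + (-5 + 195)²) = √(189 + 190²) = √(189 + 36100) = √36289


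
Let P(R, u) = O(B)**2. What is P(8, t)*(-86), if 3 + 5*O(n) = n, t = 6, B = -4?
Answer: -4214/25 ≈ -168.56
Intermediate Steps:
O(n) = -3/5 + n/5
P(R, u) = 49/25 (P(R, u) = (-3/5 + (1/5)*(-4))**2 = (-3/5 - 4/5)**2 = (-7/5)**2 = 49/25)
P(8, t)*(-86) = (49/25)*(-86) = -4214/25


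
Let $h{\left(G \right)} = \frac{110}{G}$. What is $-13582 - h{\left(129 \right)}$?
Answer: $- \frac{1752188}{129} \approx -13583.0$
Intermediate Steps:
$-13582 - h{\left(129 \right)} = -13582 - \frac{110}{129} = - \frac{1752188}{129}$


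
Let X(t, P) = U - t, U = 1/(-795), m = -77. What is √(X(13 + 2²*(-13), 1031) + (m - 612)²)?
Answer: √300060188205/795 ≈ 689.03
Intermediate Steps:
U = -1/795 ≈ -0.0012579
X(t, P) = -1/795 - t
√(X(13 + 2²*(-13), 1031) + (m - 612)²) = √((-1/795 - (13 + 2²*(-13))) + (-77 - 612)²) = √((-1/795 - (13 + 4*(-13))) + (-689)²) = √((-1/795 - (13 - 52)) + 474721) = √((-1/795 - 1*(-39)) + 474721) = √((-1/795 + 39) + 474721) = √(31004/795 + 474721) = √(377434199/795) = √300060188205/795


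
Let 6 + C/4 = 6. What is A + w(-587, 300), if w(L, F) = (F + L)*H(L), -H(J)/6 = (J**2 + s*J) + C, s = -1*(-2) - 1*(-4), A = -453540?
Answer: 586829394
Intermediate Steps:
C = 0 (C = -24 + 4*6 = -24 + 24 = 0)
s = 6 (s = 2 + 4 = 6)
H(J) = -36*J - 6*J**2 (H(J) = -6*((J**2 + 6*J) + 0) = -6*(J**2 + 6*J) = -36*J - 6*J**2)
w(L, F) = 6*L*(-6 - L)*(F + L) (w(L, F) = (F + L)*(6*L*(-6 - L)) = 6*L*(-6 - L)*(F + L))
A + w(-587, 300) = -453540 - 6*(-587)*(6 - 587)*(300 - 587) = -453540 - 6*(-587)*(-581)*(-287) = -453540 + 587282934 = 586829394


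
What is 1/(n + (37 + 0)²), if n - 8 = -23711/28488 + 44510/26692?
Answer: 190100424/261927060565 ≈ 0.00072578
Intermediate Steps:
n = 1679580109/190100424 (n = 8 + (-23711/28488 + 44510/26692) = 8 + (-23711*1/28488 + 44510*(1/26692)) = 8 + (-23711/28488 + 22255/13346) = 8 + 158776717/190100424 = 1679580109/190100424 ≈ 8.8352)
1/(n + (37 + 0)²) = 1/(1679580109/190100424 + (37 + 0)²) = 1/(1679580109/190100424 + 37²) = 1/(1679580109/190100424 + 1369) = 1/(261927060565/190100424) = 190100424/261927060565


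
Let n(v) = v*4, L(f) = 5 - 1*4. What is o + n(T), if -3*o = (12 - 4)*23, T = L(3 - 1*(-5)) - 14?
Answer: -340/3 ≈ -113.33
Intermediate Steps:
L(f) = 1 (L(f) = 5 - 4 = 1)
T = -13 (T = 1 - 14 = -13)
n(v) = 4*v
o = -184/3 (o = -(12 - 4)*23/3 = -8*23/3 = -1/3*184 = -184/3 ≈ -61.333)
o + n(T) = -184/3 + 4*(-13) = -184/3 - 52 = -340/3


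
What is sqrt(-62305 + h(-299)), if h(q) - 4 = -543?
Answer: 2*I*sqrt(15711) ≈ 250.69*I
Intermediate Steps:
h(q) = -539 (h(q) = 4 - 543 = -539)
sqrt(-62305 + h(-299)) = sqrt(-62305 - 539) = sqrt(-62844) = 2*I*sqrt(15711)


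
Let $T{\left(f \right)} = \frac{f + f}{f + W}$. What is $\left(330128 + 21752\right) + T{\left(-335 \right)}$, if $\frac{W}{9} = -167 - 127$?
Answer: $\frac{1048954950}{2981} \approx 3.5188 \cdot 10^{5}$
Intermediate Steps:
$W = -2646$ ($W = 9 \left(-167 - 127\right) = 9 \left(-294\right) = -2646$)
$T{\left(f \right)} = \frac{2 f}{-2646 + f}$ ($T{\left(f \right)} = \frac{f + f}{f - 2646} = \frac{2 f}{-2646 + f}$)
$\left(330128 + 21752\right) + T{\left(-335 \right)} = \left(330128 + 21752\right) + 2 \left(-335\right) \frac{1}{-2646 - 335} = 351880 + 2 \left(-335\right) \frac{1}{-2981} = 351880 + 2 \left(-335\right) \left(- \frac{1}{2981}\right) = 351880 + \frac{670}{2981} = \frac{1048954950}{2981}$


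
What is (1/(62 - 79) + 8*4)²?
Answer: 294849/289 ≈ 1020.2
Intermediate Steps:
(1/(62 - 79) + 8*4)² = (1/(-17) + 32)² = (-1/17 + 32)² = (543/17)² = 294849/289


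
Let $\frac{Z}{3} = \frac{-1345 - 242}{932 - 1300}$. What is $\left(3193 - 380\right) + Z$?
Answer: $\frac{45215}{16} \approx 2825.9$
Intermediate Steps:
$Z = \frac{207}{16}$ ($Z = 3 \frac{-1345 - 242}{932 - 1300} = 3 \left(- \frac{1587}{-368}\right) = 3 \left(\left(-1587\right) \left(- \frac{1}{368}\right)\right) = 3 \cdot \frac{69}{16} = \frac{207}{16} \approx 12.938$)
$\left(3193 - 380\right) + Z = \left(3193 - 380\right) + \frac{207}{16} = 2813 + \frac{207}{16} = \frac{45215}{16}$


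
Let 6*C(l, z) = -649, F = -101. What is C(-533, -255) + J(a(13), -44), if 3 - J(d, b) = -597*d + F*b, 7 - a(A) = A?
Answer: -48787/6 ≈ -8131.2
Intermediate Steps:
C(l, z) = -649/6 (C(l, z) = (⅙)*(-649) = -649/6)
a(A) = 7 - A
J(d, b) = 3 + 101*b + 597*d (J(d, b) = 3 - (-597*d - 101*b) = 3 + (101*b + 597*d) = 3 + 101*b + 597*d)
C(-533, -255) + J(a(13), -44) = -649/6 + (3 + 101*(-44) + 597*(7 - 1*13)) = -649/6 + (3 - 4444 + 597*(7 - 13)) = -649/6 + (3 - 4444 + 597*(-6)) = -649/6 + (3 - 4444 - 3582) = -649/6 - 8023 = -48787/6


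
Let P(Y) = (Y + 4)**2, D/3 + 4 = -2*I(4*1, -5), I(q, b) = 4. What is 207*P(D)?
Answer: 211968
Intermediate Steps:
D = -36 (D = -12 + 3*(-2*4) = -12 + 3*(-8) = -12 - 24 = -36)
P(Y) = (4 + Y)**2
207*P(D) = 207*(4 - 36)**2 = 207*(-32)**2 = 207*1024 = 211968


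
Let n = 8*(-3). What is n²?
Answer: 576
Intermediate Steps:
n = -24
n² = (-24)² = 576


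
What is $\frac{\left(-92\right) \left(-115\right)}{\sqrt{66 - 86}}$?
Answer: $- 1058 i \sqrt{5} \approx - 2365.8 i$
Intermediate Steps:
$\frac{\left(-92\right) \left(-115\right)}{\sqrt{66 - 86}} = \frac{10580}{\sqrt{-20}} = \frac{10580}{2 i \sqrt{5}} = 10580 \left(- \frac{i \sqrt{5}}{10}\right) = - 1058 i \sqrt{5}$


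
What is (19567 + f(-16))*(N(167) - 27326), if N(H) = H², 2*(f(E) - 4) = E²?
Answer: 11090537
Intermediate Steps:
f(E) = 4 + E²/2
(19567 + f(-16))*(N(167) - 27326) = (19567 + (4 + (½)*(-16)²))*(167² - 27326) = (19567 + (4 + (½)*256))*(27889 - 27326) = (19567 + (4 + 128))*563 = (19567 + 132)*563 = 19699*563 = 11090537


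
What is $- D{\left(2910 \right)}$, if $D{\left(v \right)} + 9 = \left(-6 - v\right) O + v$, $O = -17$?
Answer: $-52473$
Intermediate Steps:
$D{\left(v \right)} = 93 + 18 v$ ($D{\left(v \right)} = -9 + \left(\left(-6 - v\right) \left(-17\right) + v\right) = -9 + \left(\left(102 + 17 v\right) + v\right) = -9 + \left(102 + 18 v\right) = 93 + 18 v$)
$- D{\left(2910 \right)} = - (93 + 18 \cdot 2910) = - (93 + 52380) = \left(-1\right) 52473 = -52473$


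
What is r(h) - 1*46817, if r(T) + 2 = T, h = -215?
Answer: -47034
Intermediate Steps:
r(T) = -2 + T
r(h) - 1*46817 = (-2 - 215) - 1*46817 = -217 - 46817 = -47034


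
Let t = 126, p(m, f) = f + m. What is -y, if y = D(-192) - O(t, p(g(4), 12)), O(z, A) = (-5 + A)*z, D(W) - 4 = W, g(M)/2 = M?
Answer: 2078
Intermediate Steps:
g(M) = 2*M
D(W) = 4 + W
O(z, A) = z*(-5 + A)
y = -2078 (y = (4 - 192) - 126*(-5 + (12 + 2*4)) = -188 - 126*(-5 + (12 + 8)) = -188 - 126*(-5 + 20) = -188 - 126*15 = -188 - 1*1890 = -188 - 1890 = -2078)
-y = -1*(-2078) = 2078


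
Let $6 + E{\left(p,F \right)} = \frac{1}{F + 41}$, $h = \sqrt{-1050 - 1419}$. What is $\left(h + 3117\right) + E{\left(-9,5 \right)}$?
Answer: $\frac{143107}{46} + i \sqrt{2469} \approx 3111.0 + 49.689 i$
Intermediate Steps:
$h = i \sqrt{2469}$ ($h = \sqrt{-2469} = i \sqrt{2469} \approx 49.689 i$)
$E{\left(p,F \right)} = -6 + \frac{1}{41 + F}$ ($E{\left(p,F \right)} = -6 + \frac{1}{F + 41} = -6 + \frac{1}{41 + F}$)
$\left(h + 3117\right) + E{\left(-9,5 \right)} = \left(i \sqrt{2469} + 3117\right) + \frac{-245 - 30}{41 + 5} = \left(3117 + i \sqrt{2469}\right) + \frac{-245 - 30}{46} = \left(3117 + i \sqrt{2469}\right) + \frac{1}{46} \left(-275\right) = \left(3117 + i \sqrt{2469}\right) - \frac{275}{46} = \frac{143107}{46} + i \sqrt{2469}$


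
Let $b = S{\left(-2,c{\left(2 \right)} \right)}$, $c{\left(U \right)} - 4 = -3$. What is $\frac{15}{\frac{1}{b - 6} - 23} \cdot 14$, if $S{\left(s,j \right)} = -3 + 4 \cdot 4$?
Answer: $- \frac{147}{16} \approx -9.1875$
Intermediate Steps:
$c{\left(U \right)} = 1$ ($c{\left(U \right)} = 4 - 3 = 1$)
$S{\left(s,j \right)} = 13$ ($S{\left(s,j \right)} = -3 + 16 = 13$)
$b = 13$
$\frac{15}{\frac{1}{b - 6} - 23} \cdot 14 = \frac{15}{\frac{1}{13 - 6} - 23} \cdot 14 = \frac{15}{\frac{1}{7} - 23} \cdot 14 = \frac{15}{- \frac{160}{7}} \cdot 14 = 15 \left(- \frac{7}{160}\right) 14 = \left(- \frac{21}{32}\right) 14 = - \frac{147}{16}$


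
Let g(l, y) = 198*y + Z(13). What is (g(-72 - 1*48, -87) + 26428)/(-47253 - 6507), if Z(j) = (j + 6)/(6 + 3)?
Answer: -82837/483840 ≈ -0.17121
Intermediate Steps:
Z(j) = ⅔ + j/9 (Z(j) = (6 + j)/9 = (6 + j)*(⅑) = ⅔ + j/9)
g(l, y) = 19/9 + 198*y (g(l, y) = 198*y + (⅔ + (⅑)*13) = 198*y + (⅔ + 13/9) = 198*y + 19/9 = 19/9 + 198*y)
(g(-72 - 1*48, -87) + 26428)/(-47253 - 6507) = ((19/9 + 198*(-87)) + 26428)/(-47253 - 6507) = ((19/9 - 17226) + 26428)/(-53760) = (-155015/9 + 26428)*(-1/53760) = (82837/9)*(-1/53760) = -82837/483840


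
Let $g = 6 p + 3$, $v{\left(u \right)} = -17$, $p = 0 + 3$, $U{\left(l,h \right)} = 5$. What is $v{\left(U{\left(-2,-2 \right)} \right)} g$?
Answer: $-357$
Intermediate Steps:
$p = 3$
$g = 21$ ($g = 6 \cdot 3 + 3 = 18 + 3 = 21$)
$v{\left(U{\left(-2,-2 \right)} \right)} g = \left(-17\right) 21 = -357$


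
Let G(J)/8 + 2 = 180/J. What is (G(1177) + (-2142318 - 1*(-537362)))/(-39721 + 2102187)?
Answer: -134932186/173394463 ≈ -0.77818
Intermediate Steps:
G(J) = -16 + 1440/J (G(J) = -16 + 8*(180/J) = -16 + 1440/J)
(G(1177) + (-2142318 - 1*(-537362)))/(-39721 + 2102187) = ((-16 + 1440/1177) + (-2142318 - 1*(-537362)))/(-39721 + 2102187) = ((-16 + 1440*(1/1177)) + (-2142318 + 537362))/2062466 = ((-16 + 1440/1177) - 1604956)*(1/2062466) = (-17392/1177 - 1604956)*(1/2062466) = -1889050604/1177*1/2062466 = -134932186/173394463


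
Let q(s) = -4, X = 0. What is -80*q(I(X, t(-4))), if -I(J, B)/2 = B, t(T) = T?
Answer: 320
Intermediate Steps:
I(J, B) = -2*B
-80*q(I(X, t(-4))) = -80*(-4) = 320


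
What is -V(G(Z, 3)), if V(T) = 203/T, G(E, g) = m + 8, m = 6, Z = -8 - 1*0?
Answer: -29/2 ≈ -14.500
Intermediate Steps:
Z = -8 (Z = -8 + 0 = -8)
G(E, g) = 14 (G(E, g) = 6 + 8 = 14)
-V(G(Z, 3)) = -203/14 = -1*29/2 = -29/2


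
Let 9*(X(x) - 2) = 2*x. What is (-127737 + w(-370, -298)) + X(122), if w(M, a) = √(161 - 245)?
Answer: -1149371/9 + 2*I*√21 ≈ -1.2771e+5 + 9.1651*I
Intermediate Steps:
w(M, a) = 2*I*√21 (w(M, a) = √(-84) = 2*I*√21)
X(x) = 2 + 2*x/9 (X(x) = 2 + (2*x)/9 = 2 + 2*x/9)
(-127737 + w(-370, -298)) + X(122) = (-127737 + 2*I*√21) + (2 + (2/9)*122) = (-127737 + 2*I*√21) + (2 + 244/9) = (-127737 + 2*I*√21) + 262/9 = -1149371/9 + 2*I*√21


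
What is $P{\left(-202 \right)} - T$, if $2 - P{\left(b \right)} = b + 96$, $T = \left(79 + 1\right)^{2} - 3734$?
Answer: $-2558$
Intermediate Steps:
$T = 2666$ ($T = 80^{2} - 3734 = 6400 - 3734 = 2666$)
$P{\left(b \right)} = -94 - b$ ($P{\left(b \right)} = 2 - \left(b + 96\right) = 2 - \left(96 + b\right) = -94 - b$)
$P{\left(-202 \right)} - T = \left(-94 - -202\right) - 2666 = \left(-94 + 202\right) - 2666 = 108 - 2666 = -2558$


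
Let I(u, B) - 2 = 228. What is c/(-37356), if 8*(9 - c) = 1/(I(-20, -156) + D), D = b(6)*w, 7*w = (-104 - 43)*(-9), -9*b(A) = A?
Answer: -7487/31080192 ≈ -0.00024089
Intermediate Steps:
I(u, B) = 230 (I(u, B) = 2 + 228 = 230)
b(A) = -A/9
w = 189 (w = ((-104 - 43)*(-9))/7 = (-147*(-9))/7 = (⅐)*1323 = 189)
D = -126 (D = -⅑*6*189 = -⅔*189 = -126)
c = 7487/832 (c = 9 - 1/(8*(230 - 126)) = 9 - ⅛/104 = 9 - ⅛*1/104 = 9 - 1/832 = 7487/832 ≈ 8.9988)
c/(-37356) = (7487/832)/(-37356) = (7487/832)*(-1/37356) = -7487/31080192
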